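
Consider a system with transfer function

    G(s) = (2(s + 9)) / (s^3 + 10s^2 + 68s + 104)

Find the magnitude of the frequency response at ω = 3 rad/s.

Substitute s = j3: numerator = 18 + j6, denominator = 14 + j177.
|G(j3)| = |18 + j6| / |14 + j177| = 18.974 / 177.55 ≈ 0.1069.

|G(j3)| ≈ 0.1069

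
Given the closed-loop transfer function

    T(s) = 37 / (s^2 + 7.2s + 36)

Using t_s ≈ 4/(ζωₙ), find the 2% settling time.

t_s ≈ 1.111 s

Comparing s^2 + 7.2s + 36 to s^2 + 2ζωₙs + ωₙ²: ωₙ = 6 rad/s and ζ = 7.2/(2·6) = 0.6.
ζωₙ = 7.2/2 = 3.6, so t_s ≈ 4/(ζωₙ) = 4/3.6 ≈ 1.111 s.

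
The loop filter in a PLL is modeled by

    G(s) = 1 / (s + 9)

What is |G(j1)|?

|G(j1)| ≈ 0.1104

Substitute s = j1: numerator = 1, denominator = 9 + j1.
|G(j1)| = |1| / |9 + j1| = 1 / 9.0554 ≈ 0.1104.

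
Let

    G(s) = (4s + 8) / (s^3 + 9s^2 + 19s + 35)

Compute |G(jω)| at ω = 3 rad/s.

Substitute s = j3: numerator = 8 + j12, denominator = -46 + j30.
|G(j3)| = |8 + j12| / |-46 + j30| = 14.422 / 54.918 ≈ 0.2626.

|G(j3)| ≈ 0.2626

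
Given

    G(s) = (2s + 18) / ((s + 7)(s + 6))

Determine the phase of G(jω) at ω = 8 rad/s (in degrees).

∠G(j8) ≈ -60.31°

At s = j8: numerator = 18 + j16, denominator = -22 + j104.
∠G = ∠num − ∠den = 41.634° − (101.94°) = -60.31°.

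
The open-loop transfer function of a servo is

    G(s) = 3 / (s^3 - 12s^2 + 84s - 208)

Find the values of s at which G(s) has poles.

The poles are the roots of the denominator s^3 - 12s^2 + 84s - 208 = 0.
Trying s = 4: the polynomial evaluates to 0, so (s - 4) is a factor.
Dividing out leaves s^2 - 8s + 52 = 0.
The quadratic formula then gives s = 4 ± 6j.

s = 4 + 6j, 4 - 6j, 4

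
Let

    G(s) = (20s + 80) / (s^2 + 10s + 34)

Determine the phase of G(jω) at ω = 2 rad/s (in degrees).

At s = j2: numerator = 80 + j40, denominator = 30 + j20.
∠G = ∠num − ∠den = 26.565° − (33.690°) = -7.125°.

∠G(j2) ≈ -7.125°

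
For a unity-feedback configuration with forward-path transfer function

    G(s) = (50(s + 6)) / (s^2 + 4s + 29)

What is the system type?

Type 0

The denominator has no factor of s at the origin — no free integrator — so this is a Type 0 system.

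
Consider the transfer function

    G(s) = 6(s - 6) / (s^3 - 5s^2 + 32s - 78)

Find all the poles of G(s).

s = 1 + 5j, 1 - 5j, 3

The poles are the roots of the denominator s^3 - 5s^2 + 32s - 78 = 0.
Trying s = 3: the polynomial evaluates to 0, so (s - 3) is a factor.
Dividing out leaves s^2 - 2s + 26 = 0.
The quadratic formula then gives s = 1 ± 5j.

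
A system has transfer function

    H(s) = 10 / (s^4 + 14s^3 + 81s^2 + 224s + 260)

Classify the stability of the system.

stable

The denominator s^4 + 14s^3 + 81s^2 + 224s + 260 factors as (s^2 + 6s + 13)(s^2 + 8s + 20), giving poles at s = -3 ± 2j, -4 ± 2j.
Since all poles lie strictly in the left half-plane, the system is stable.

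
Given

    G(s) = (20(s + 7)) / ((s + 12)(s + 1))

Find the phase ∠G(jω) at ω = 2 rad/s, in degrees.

∠G(j2) ≈ -56.95°

At s = j2: numerator = 140 + j40, denominator = 8 + j26.
∠G = ∠num − ∠den = 15.945° − (72.897°) = -56.95°.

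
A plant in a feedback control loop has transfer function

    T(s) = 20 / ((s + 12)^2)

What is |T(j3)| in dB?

|T(j3)|_dB ≈ -17.7 dB

Substitute s = j3: numerator = 20, denominator = 135 + j72.
|T(j3)| = |20| / |135 + j72| = 20 / 153 ≈ 0.1307.
In decibels: 20·log₁₀(0.1307) ≈ -17.7 dB.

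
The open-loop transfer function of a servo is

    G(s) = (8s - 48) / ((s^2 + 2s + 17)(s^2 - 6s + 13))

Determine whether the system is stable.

The poles can be read from the denominator factors: s = -1 + 4j, -1 - 4j, 3 + 2j, 3 - 2j.
Since the pole(s) at s = 3 ± 2j lie in the right half-plane, the system is unstable.

unstable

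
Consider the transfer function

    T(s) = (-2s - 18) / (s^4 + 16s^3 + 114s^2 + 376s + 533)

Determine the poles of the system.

s = -3 ± 2j, -5 ± 4j

The poles are the roots of the denominator s^4 + 16s^3 + 114s^2 + 376s + 533 = 0.
No real roots exist; factor into two real quadratics: (s^2 + 6s + 13)(s^2 + 10s + 41) = 0.
Each quadratic gives a conjugate pair via the quadratic formula.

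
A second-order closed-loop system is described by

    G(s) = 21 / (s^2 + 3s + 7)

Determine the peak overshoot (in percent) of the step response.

%OS ≈ 11.5%

Comparing s^2 + 3s + 7 to s^2 + 2ζωₙs + ωₙ²: ωₙ = √7 ≈ 2.646 rad/s and ζ = 3/(2·√7) ≈ 0.5669.
%OS = 100·exp(−πζ/√(1−ζ²)) = 100·exp(−π·0.5669/√(1−0.5669²)) ≈ 11.5%.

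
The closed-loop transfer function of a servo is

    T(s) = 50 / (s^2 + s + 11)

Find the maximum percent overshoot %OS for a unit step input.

%OS ≈ 61.9%

Comparing s^2 + s + 11 to s^2 + 2ζωₙs + ωₙ²: ωₙ = √11 ≈ 3.317 rad/s and ζ = 1/(2·√11) ≈ 0.1508.
%OS = 100·exp(−πζ/√(1−ζ²)) = 100·exp(−π·0.1508/√(1−0.1508²)) ≈ 61.9%.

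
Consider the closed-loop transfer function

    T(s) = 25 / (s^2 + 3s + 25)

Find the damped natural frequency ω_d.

Comparing s^2 + 3s + 25 to s^2 + 2ζωₙs + ωₙ²: ωₙ = 5 rad/s and ζ = 3/(2·5) = 0.3.
ζωₙ = 3/2 = 1.5, so ω_d = ωₙ√(1−ζ²) = √(ωₙ² − (ζωₙ)²) = √(25 − 1.5²) = √22.75 ≈ 4.770 rad/s.

ω_d ≈ 4.770 rad/s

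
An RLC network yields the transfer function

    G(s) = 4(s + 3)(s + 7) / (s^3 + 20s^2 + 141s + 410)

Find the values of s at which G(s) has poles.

s = -5 + 4j, -5 - 4j, -10

The poles are the roots of the denominator s^3 + 20s^2 + 141s + 410 = 0.
Trying s = -10: the polynomial evaluates to 0, so (s + 10) is a factor.
Dividing out leaves s^2 + 10s + 41 = 0.
The quadratic formula then gives s = -5 ± 4j.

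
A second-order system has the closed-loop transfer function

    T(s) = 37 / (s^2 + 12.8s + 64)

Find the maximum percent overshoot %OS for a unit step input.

%OS ≈ 1.52%

Comparing s^2 + 12.8s + 64 to s^2 + 2ζωₙs + ωₙ²: ωₙ = 8 rad/s and ζ = 12.8/(2·8) = 0.8.
%OS = 100·exp(−πζ/√(1−ζ²)) = 100·exp(−π·0.8/√(1−0.8²)) ≈ 1.52%.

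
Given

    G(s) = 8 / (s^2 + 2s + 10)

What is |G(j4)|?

Substitute s = j4: numerator = 8, denominator = -6 + j8.
|G(j4)| = |8| / |-6 + j8| = 8 / 10 = 0.8000.

|G(j4)| = 0.8000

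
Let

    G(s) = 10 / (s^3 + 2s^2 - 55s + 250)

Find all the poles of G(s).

s = 4 ± 3j, -10

The poles are the roots of the denominator s^3 + 2s^2 - 55s + 250 = 0.
Trying s = -10: the polynomial evaluates to 0, so (s + 10) is a factor.
Dividing out leaves s^2 - 8s + 25 = 0.
The quadratic formula then gives s = 4 ± 3j.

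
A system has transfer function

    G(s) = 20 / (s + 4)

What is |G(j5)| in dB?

|G(j5)|_dB ≈ 9.89 dB

Substitute s = j5: numerator = 20, denominator = 4 + j5.
|G(j5)| = |20| / |4 + j5| = 20 / 6.4031 ≈ 3.123.
In decibels: 20·log₁₀(3.123) ≈ 9.89 dB.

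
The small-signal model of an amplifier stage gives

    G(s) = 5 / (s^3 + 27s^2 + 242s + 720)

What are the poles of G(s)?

The poles are the roots of the denominator s^3 + 27s^2 + 242s + 720 = 0.
Trying s = -10: the polynomial evaluates to 0, so (s + 10) is a factor.
Dividing out leaves s^2 + 17s + 72 = 0.
Factoring the quadratic: (s + 8)(s + 9) = 0.

s = -10, -8, -9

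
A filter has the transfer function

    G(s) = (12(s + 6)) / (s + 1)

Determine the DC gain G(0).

At s = 0 each factor (s + a) contributes a and each (s^2 + bs + c) contributes c.
G(0) = 12·(6) / ((1)) = 72/1 = 72.

G(0) = 72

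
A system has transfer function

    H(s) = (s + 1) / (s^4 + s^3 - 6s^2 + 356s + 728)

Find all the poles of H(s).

The poles are the roots of the denominator s^4 + s^3 - 6s^2 + 356s + 728 = 0.
Trying s = -2: the polynomial evaluates to 0, so (s + 2) is a factor.
Dividing out leaves s^3 - s^2 - 4s + 364 = 0.
This factors further as (s^2 - 8s + 52)(s + 7) = 0.

s = -2, 4 + 6j, 4 - 6j, -7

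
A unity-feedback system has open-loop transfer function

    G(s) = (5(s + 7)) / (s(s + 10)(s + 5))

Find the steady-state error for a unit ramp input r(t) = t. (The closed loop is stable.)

G(s) has one pole at the origin.
This is a Type 1 system. Kv = lim_{s→0} s·G(s) = 35/50 = 7/10.
e_ss = 1/Kv = 1/(7/10) = 10/7 ≈ 1.429.

e_ss = 1.429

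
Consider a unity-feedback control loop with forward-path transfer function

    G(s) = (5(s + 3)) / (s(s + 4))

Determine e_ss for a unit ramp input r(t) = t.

e_ss = 0.2667

G(s) has one pole at the origin.
This is a Type 1 system. Kv = lim_{s→0} s·G(s) = 15/4.
e_ss = 1/Kv = 1/(15/4) = 4/15 ≈ 0.2667.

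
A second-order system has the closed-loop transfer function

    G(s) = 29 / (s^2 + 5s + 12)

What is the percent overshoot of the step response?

%OS ≈ 3.78%

Comparing s^2 + 5s + 12 to s^2 + 2ζωₙs + ωₙ²: ωₙ = √12 ≈ 3.464 rad/s and ζ = 5/(2·√12) ≈ 0.7217.
%OS = 100·exp(−πζ/√(1−ζ²)) = 100·exp(−π·0.7217/√(1−0.7217²)) ≈ 3.78%.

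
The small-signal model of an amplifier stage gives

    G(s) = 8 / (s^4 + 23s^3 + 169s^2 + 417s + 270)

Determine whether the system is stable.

The denominator s^4 + 23s^3 + 169s^2 + 417s + 270 factors as (s + 10)(s + 3)(s + 9)(s + 1), giving poles at s = -10, -3, -9, -1.
Since all poles lie strictly in the left half-plane, the system is stable.

stable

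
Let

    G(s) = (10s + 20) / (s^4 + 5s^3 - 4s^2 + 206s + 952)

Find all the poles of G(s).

The poles are the roots of the denominator s^4 + 5s^3 - 4s^2 + 206s + 952 = 0.
Trying s = -7: the polynomial evaluates to 0, so (s + 7) is a factor.
Dividing out leaves s^3 - 2s^2 + 10s + 136 = 0.
This factors further as (s^2 - 6s + 34)(s + 4) = 0.

s = 3 ± 5j, -7, -4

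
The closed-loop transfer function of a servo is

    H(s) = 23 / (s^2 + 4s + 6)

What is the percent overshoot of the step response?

Comparing s^2 + 4s + 6 to s^2 + 2ζωₙs + ωₙ²: ωₙ = √6 ≈ 2.449 rad/s and ζ = 4/(2·√6) ≈ 0.8165.
%OS = 100·exp(−πζ/√(1−ζ²)) = 100·exp(−π·0.8165/√(1−0.8165²)) ≈ 1.18%.

%OS ≈ 1.18%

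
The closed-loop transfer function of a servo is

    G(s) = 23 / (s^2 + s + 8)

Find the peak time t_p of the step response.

t_p ≈ 1.128 s

Comparing s^2 + s + 8 to s^2 + 2ζωₙs + ωₙ²: ωₙ = √8 ≈ 2.828 rad/s and ζ = 1/(2·√8) ≈ 0.1768.
ζωₙ = 1/2 = 0.5, so ω_d = ωₙ√(1−ζ²) = √(ωₙ² − (ζωₙ)²) = √(8 − 0.5²) = √7.75 ≈ 2.784 rad/s.
t_p = π/ω_d = π/2.784 ≈ 1.128 s.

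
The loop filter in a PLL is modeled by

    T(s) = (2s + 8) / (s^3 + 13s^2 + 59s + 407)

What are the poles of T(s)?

The poles are the roots of the denominator s^3 + 13s^2 + 59s + 407 = 0.
Trying s = -11: the polynomial evaluates to 0, so (s + 11) is a factor.
Dividing out leaves s^2 + 2s + 37 = 0.
The quadratic formula then gives s = -1 ± 6j.

s = -11, -1 ± 6j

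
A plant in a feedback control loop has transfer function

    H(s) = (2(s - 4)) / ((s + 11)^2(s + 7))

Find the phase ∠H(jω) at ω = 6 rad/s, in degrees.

At s = j6: numerator = -8 + j12, denominator = -197 + j1434.
∠H = ∠num − ∠den = 123.69° − (97.822°) = 25.87°.

∠H(j6) ≈ 25.87°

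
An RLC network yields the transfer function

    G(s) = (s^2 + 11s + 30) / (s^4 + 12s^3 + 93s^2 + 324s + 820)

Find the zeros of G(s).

s = -5, -6

Set the numerator to zero: s^2 + 11s + 30 = 0.
Factoring: (s + 5)(s + 6) = 0.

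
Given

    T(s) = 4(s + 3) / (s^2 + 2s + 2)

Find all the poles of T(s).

The poles are the roots of the denominator s^2 + 2s + 2 = 0.
Using the quadratic formula: s = (-2 ± √(-4))/2 = -1 ± 1j.

s = -1 + j, -1 - j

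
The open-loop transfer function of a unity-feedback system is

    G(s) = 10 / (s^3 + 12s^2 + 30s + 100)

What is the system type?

Type 0

The denominator has no factor of s at the origin — no free integrator — so this is a Type 0 system.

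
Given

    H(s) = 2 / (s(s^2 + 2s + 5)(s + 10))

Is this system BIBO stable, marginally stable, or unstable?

The poles can be read from the denominator factors: s = 0, -1 + 2j, -1 - 2j, -10.
Since the simple pole(s) at s = 0 lie on the jω-axis with none in the right half-plane, the system is marginally stable.

marginally stable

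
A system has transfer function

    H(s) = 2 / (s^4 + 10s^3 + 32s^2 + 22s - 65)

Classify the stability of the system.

unstable

The denominator s^4 + 10s^3 + 32s^2 + 22s - 65 factors as (s^2 + 6s + 13)(s - 1)(s + 5), giving poles at s = -3 ± 2j, 1, -5.
Since the pole(s) at s = 1 lie in the right half-plane, the system is unstable.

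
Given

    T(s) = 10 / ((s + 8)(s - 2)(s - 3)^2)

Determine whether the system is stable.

The poles can be read from the denominator factors: s = -8, 2, 3, 3.
Since the pole(s) at s = 2, 3, 3 lie in the right half-plane, the system is unstable.

unstable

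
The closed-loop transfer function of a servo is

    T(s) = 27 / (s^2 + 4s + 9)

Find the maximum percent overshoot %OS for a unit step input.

Comparing s^2 + 4s + 9 to s^2 + 2ζωₙs + ωₙ²: ωₙ = 3 rad/s and ζ = 4/(2·3) ≈ 0.6667.
%OS = 100·exp(−πζ/√(1−ζ²)) = 100·exp(−π·0.6667/√(1−0.6667²)) ≈ 6.02%.

%OS ≈ 6.02%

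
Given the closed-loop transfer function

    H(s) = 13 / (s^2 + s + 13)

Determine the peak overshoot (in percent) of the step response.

Comparing s^2 + s + 13 to s^2 + 2ζωₙs + ωₙ²: ωₙ = √13 ≈ 3.606 rad/s and ζ = 1/(2·√13) ≈ 0.1387.
%OS = 100·exp(−πζ/√(1−ζ²)) = 100·exp(−π·0.1387/√(1−0.1387²)) ≈ 64.4%.

%OS ≈ 64.4%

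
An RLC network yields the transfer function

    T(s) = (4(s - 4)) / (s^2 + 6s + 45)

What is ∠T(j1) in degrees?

∠T(j1) ≈ 158.2°

At s = j1: numerator = -16 + j4, denominator = 44 + j6.
∠T = ∠num − ∠den = 165.96° − (7.7652°) = 158.2°.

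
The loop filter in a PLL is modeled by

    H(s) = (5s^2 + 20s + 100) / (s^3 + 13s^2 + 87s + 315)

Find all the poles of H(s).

s = -3 ± 6j, -7

The poles are the roots of the denominator s^3 + 13s^2 + 87s + 315 = 0.
Trying s = -7: the polynomial evaluates to 0, so (s + 7) is a factor.
Dividing out leaves s^2 + 6s + 45 = 0.
The quadratic formula then gives s = -3 ± 6j.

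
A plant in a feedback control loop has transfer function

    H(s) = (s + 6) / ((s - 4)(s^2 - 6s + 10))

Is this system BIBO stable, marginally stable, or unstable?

unstable

The poles can be read from the denominator factors: s = 4, 3 + j, 3 - j.
Since the pole(s) at s = 4, 3 + j, 3 - j lie in the right half-plane, the system is unstable.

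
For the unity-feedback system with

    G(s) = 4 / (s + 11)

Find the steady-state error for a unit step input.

G(s) has no poles at the origin.
This is a Type 0 system. Kp = lim_{s→0} G(s) = 4/11.
e_ss = 1/(1 + Kp) = 1/(1 + 4/11) = 11/15 ≈ 0.7333.

e_ss = 0.7333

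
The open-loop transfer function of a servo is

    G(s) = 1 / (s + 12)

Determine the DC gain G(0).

G(0) = 1/12 ≈ 0.08333

Set s = 0: G(0) = (1) / (12) = 1/12.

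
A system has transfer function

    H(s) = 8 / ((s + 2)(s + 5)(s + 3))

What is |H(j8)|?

|H(j8)| ≈ 0.01204

Substitute s = j8: numerator = 8, denominator = -610 - j264.
|H(j8)| = |8| / |-610 - j264| = 8 / 664.68 ≈ 0.01204.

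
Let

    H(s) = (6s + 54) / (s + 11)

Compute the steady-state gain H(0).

H(0) = 54/11 ≈ 4.909

Set s = 0: H(0) = (54) / (11) = 54/11.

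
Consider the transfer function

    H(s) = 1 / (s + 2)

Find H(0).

H(0) = 1/2 ≈ 0.5000

Set s = 0: H(0) = (1) / (2) = 1/2.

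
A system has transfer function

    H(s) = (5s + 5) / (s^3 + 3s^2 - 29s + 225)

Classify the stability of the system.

The denominator s^3 + 3s^2 - 29s + 225 factors as (s + 9)(s^2 - 6s + 25), giving poles at s = -9, 3 + 4j, 3 - 4j.
Since the pole(s) at s = 3 + 4j, 3 - 4j lie in the right half-plane, the system is unstable.

unstable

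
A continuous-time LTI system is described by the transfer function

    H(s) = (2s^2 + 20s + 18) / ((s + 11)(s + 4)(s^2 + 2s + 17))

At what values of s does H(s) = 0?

Set the numerator to zero: 2s^2 + 20s + 18 = 0, i.e. 2·(s^2 + 10s + 9) = 0.
Factoring: (s + 1)(s + 9) = 0.

s = -1, -9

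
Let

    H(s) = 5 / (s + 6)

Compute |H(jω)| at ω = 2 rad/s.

|H(j2)| ≈ 0.7906

Substitute s = j2: numerator = 5, denominator = 6 + j2.
|H(j2)| = |5| / |6 + j2| = 5 / 6.3246 ≈ 0.7906.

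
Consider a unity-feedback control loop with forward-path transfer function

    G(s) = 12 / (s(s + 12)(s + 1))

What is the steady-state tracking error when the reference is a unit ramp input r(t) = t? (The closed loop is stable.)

e_ss = 1

G(s) has one pole at the origin.
This is a Type 1 system. Kv = lim_{s→0} s·G(s) = 12/12 = 1.
e_ss = 1/Kv = 1/(1) = 1.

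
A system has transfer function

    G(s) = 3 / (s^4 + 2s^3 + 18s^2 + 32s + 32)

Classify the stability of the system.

marginally stable

The denominator s^4 + 2s^3 + 18s^2 + 32s + 32 factors as (s^2 + 16)(s^2 + 2s + 2), giving poles at s = ±4j, -1 ± j.
Since the simple pole(s) at s = 4j, -4j lie on the jω-axis with none in the right half-plane, the system is marginally stable.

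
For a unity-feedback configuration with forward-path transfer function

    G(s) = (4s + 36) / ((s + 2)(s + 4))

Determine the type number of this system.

Type 0

The denominator has no factor of s at the origin — no free integrator — so this is a Type 0 system.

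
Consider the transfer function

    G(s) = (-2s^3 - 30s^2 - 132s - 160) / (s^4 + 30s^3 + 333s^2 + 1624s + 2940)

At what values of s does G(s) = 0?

s = -2, -8, -5

Set the numerator to zero: -2s^3 - 30s^2 - 132s - 160 = 0, i.e. -2·(s^3 + 15s^2 + 66s + 80) = 0.
Factoring: (s + 2)(s + 8)(s + 5) = 0.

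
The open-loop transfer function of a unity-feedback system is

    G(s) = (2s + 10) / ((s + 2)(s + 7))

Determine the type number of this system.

Type 0

The denominator has no factor of s at the origin — no free integrator — so this is a Type 0 system.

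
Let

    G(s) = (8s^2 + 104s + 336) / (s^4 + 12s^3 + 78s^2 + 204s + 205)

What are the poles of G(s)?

The poles are the roots of the denominator s^4 + 12s^3 + 78s^2 + 204s + 205 = 0.
No real roots exist; factor into two real quadratics: (s^2 + 8s + 41)(s^2 + 4s + 5) = 0.
Each quadratic gives a conjugate pair via the quadratic formula.

s = -4 + 5j, -4 - 5j, -2 + j, -2 - j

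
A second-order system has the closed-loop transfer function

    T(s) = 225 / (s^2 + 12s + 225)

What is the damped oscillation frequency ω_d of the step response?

Comparing s^2 + 12s + 225 to s^2 + 2ζωₙs + ωₙ²: ωₙ = 15 rad/s and ζ = 12/(2·15) = 0.4.
ζωₙ = 12/2 = 6, so ω_d = ωₙ√(1−ζ²) = √(ωₙ² − (ζωₙ)²) = √(225 − 6²) = √189 ≈ 13.75 rad/s.

ω_d ≈ 13.75 rad/s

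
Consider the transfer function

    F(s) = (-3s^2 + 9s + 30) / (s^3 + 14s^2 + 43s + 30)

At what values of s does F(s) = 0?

s = 5, -2

Set the numerator to zero: -3s^2 + 9s + 30 = 0, i.e. -3·(s^2 - 3s - 10) = 0.
Factoring: (s - 5)(s + 2) = 0.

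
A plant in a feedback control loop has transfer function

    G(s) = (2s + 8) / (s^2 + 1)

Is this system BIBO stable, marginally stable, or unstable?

The denominator s^2 + 1 factors as (s^2 + 1), giving poles at s = ±j.
Since the simple pole(s) at s = j, -j lie on the jω-axis with none in the right half-plane, the system is marginally stable.

marginally stable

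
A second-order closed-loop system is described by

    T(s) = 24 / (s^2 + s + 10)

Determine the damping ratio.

Compare the denominator to the standard form s^2 + 2ζωₙs + ωₙ².
ωₙ² = 10, so ωₙ = √10 ≈ 3.162 rad/s.
2ζωₙ = 1, so ζ = 1/(2·√10) ≈ 0.1581.
With ζ = 0.1581 the response is underdamped.

ζ ≈ 0.1581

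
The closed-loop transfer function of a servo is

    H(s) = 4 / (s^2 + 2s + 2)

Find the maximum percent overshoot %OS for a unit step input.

%OS ≈ 4.32%

Comparing s^2 + 2s + 2 to s^2 + 2ζωₙs + ωₙ²: ωₙ = √2 ≈ 1.414 rad/s and ζ = 2/(2·√2) ≈ 0.7071.
%OS = 100·exp(−πζ/√(1−ζ²)) = 100·exp(−π·0.7071/√(1−0.7071²)) ≈ 4.32%.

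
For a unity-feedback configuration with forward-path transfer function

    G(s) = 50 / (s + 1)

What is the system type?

The denominator has no factor of s at the origin — no free integrator — so this is a Type 0 system.

Type 0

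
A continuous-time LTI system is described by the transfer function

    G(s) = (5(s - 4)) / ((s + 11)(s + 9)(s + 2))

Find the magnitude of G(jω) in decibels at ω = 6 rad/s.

Substitute s = j6: numerator = -20 + j30, denominator = -594 + j618.
|G(j6)| = |-20 + j30| / |-594 + j618| = 36.056 / 857.18 ≈ 0.04206.
In decibels: 20·log₁₀(0.04206) ≈ -27.5 dB.

|G(j6)|_dB ≈ -27.5 dB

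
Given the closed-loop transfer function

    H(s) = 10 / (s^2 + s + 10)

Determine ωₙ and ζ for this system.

Compare the denominator to the standard form s^2 + 2ζωₙs + ωₙ².
ωₙ² = 10, so ωₙ = √10 ≈ 3.162 rad/s.
2ζωₙ = 1, so ζ = 1/(2·√10) ≈ 0.1581.

ωₙ ≈ 3.162 rad/s, ζ ≈ 0.1581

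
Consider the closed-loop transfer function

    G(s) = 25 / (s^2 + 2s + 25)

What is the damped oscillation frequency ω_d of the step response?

ω_d ≈ 4.899 rad/s

Comparing s^2 + 2s + 25 to s^2 + 2ζωₙs + ωₙ²: ωₙ = 5 rad/s and ζ = 2/(2·5) = 0.2.
ζωₙ = 2/2 = 1, so ω_d = ωₙ√(1−ζ²) = √(ωₙ² − (ζωₙ)²) = √(25 − 1²) = √24 ≈ 4.899 rad/s.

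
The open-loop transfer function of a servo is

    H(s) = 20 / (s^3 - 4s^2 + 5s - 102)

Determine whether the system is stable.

unstable

The denominator s^3 - 4s^2 + 5s - 102 factors as (s - 6)(s^2 + 2s + 17), giving poles at s = 6, -1 + 4j, -1 - 4j.
Since the pole(s) at s = 6 lie in the right half-plane, the system is unstable.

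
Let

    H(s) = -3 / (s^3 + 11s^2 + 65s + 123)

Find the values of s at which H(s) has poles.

s = -4 + 5j, -4 - 5j, -3

The poles are the roots of the denominator s^3 + 11s^2 + 65s + 123 = 0.
Trying s = -3: the polynomial evaluates to 0, so (s + 3) is a factor.
Dividing out leaves s^2 + 8s + 41 = 0.
The quadratic formula then gives s = -4 ± 5j.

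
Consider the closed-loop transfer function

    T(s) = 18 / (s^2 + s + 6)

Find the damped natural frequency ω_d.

ω_d ≈ 2.398 rad/s

Comparing s^2 + s + 6 to s^2 + 2ζωₙs + ωₙ²: ωₙ = √6 ≈ 2.449 rad/s and ζ = 1/(2·√6) ≈ 0.2041.
ζωₙ = 1/2 = 0.5, so ω_d = ωₙ√(1−ζ²) = √(ωₙ² − (ζωₙ)²) = √(6 − 0.5²) = √5.75 ≈ 2.398 rad/s.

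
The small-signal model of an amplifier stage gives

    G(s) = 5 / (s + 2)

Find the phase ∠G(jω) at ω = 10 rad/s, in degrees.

∠G(j10) ≈ -78.69°

At s = j10: numerator = 5, denominator = 2 + j10.
∠G = ∠num − ∠den = 0° − (78.690°) = -78.69°.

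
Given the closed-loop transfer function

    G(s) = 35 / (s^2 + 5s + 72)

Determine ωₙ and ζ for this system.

Compare the denominator to the standard form s^2 + 2ζωₙs + ωₙ².
ωₙ² = 72, so ωₙ = √72 ≈ 8.485 rad/s.
2ζωₙ = 5, so ζ = 5/(2·√72) ≈ 0.2946.
With ζ = 0.2946 the response is underdamped.

ωₙ ≈ 8.485 rad/s, ζ ≈ 0.2946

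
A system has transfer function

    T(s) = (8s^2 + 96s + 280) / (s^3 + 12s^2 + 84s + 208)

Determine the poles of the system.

s = -4 + 6j, -4 - 6j, -4

The poles are the roots of the denominator s^3 + 12s^2 + 84s + 208 = 0.
Trying s = -4: the polynomial evaluates to 0, so (s + 4) is a factor.
Dividing out leaves s^2 + 8s + 52 = 0.
The quadratic formula then gives s = -4 ± 6j.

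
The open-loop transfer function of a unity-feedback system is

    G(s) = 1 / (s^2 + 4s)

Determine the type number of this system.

Factor s from the denominator: s^2 + 4s = s·(s + 4).
There is 1 pole at the origin, so the system is Type 1.

Type 1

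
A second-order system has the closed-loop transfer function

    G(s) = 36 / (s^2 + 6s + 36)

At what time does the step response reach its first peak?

t_p ≈ 0.6046 s

Comparing s^2 + 6s + 36 to s^2 + 2ζωₙs + ωₙ²: ωₙ = 6 rad/s and ζ = 6/(2·6) = 0.5.
ζωₙ = 6/2 = 3, so ω_d = ωₙ√(1−ζ²) = √(ωₙ² − (ζωₙ)²) = √(36 − 3²) = √27 ≈ 5.196 rad/s.
t_p = π/ω_d = π/5.196 ≈ 0.6046 s.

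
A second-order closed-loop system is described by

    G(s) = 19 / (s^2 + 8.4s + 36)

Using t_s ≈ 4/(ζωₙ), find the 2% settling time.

Comparing s^2 + 8.4s + 36 to s^2 + 2ζωₙs + ωₙ²: ωₙ = 6 rad/s and ζ = 8.4/(2·6) = 0.7.
ζωₙ = 8.4/2 = 4.2, so t_s ≈ 4/(ζωₙ) = 4/4.2 ≈ 0.9524 s.

t_s ≈ 0.9524 s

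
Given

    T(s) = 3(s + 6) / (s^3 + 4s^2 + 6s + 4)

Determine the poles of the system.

s = -1 + j, -1 - j, -2

The poles are the roots of the denominator s^3 + 4s^2 + 6s + 4 = 0.
Trying s = -2: the polynomial evaluates to 0, so (s + 2) is a factor.
Dividing out leaves s^2 + 2s + 2 = 0.
The quadratic formula then gives s = -1 ± 1j.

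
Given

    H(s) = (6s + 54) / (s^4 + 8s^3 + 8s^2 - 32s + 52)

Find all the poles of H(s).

The poles are the roots of the denominator s^4 + 8s^3 + 8s^2 - 32s + 52 = 0.
No real roots exist; factor into two real quadratics: (s^2 - 2s + 2)(s^2 + 10s + 26) = 0.
Each quadratic gives a conjugate pair via the quadratic formula.

s = 1 + j, 1 - j, -5 + j, -5 - j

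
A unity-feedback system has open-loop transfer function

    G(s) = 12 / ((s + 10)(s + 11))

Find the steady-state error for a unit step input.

G(s) has no poles at the origin.
This is a Type 0 system. Kp = lim_{s→0} G(s) = 12/110 = 6/55.
e_ss = 1/(1 + Kp) = 1/(1 + 6/55) = 55/61 ≈ 0.9016.

e_ss = 0.9016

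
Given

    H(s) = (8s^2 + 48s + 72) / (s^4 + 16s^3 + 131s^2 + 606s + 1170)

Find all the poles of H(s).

s = -5 ± j, -3 ± 6j

The poles are the roots of the denominator s^4 + 16s^3 + 131s^2 + 606s + 1170 = 0.
No real roots exist; factor into two real quadratics: (s^2 + 10s + 26)(s^2 + 6s + 45) = 0.
Each quadratic gives a conjugate pair via the quadratic formula.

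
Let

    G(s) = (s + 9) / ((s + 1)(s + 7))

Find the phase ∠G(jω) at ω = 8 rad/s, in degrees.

∠G(j8) ≈ -90.06°

At s = j8: numerator = 9 + j8, denominator = -57 + j64.
∠G = ∠num − ∠den = 41.634° − (131.69°) = -90.06°.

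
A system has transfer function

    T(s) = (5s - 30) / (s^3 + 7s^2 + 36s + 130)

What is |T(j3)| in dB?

|T(j3)|_dB ≈ -9.92 dB

Substitute s = j3: numerator = -30 + j15, denominator = 67 + j81.
|T(j3)| = |-30 + j15| / |67 + j81| = 33.541 / 105.12 ≈ 0.3191.
In decibels: 20·log₁₀(0.3191) ≈ -9.92 dB.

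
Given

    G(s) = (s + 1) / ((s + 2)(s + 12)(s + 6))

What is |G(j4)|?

|G(j4)| ≈ 0.01011

Substitute s = j4: numerator = 1 + j4, denominator = -176 + j368.
|G(j4)| = |1 + j4| / |-176 + j368| = 4.1231 / 407.92 ≈ 0.01011.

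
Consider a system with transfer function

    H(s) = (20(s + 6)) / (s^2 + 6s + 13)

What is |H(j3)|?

|H(j3)| ≈ 7.276

Substitute s = j3: numerator = 120 + j60, denominator = 4 + j18.
|H(j3)| = |120 + j60| / |4 + j18| = 134.16 / 18.439 ≈ 7.276.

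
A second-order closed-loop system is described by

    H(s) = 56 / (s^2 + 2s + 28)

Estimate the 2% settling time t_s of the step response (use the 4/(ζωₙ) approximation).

t_s ≈ 4 s

Comparing s^2 + 2s + 28 to s^2 + 2ζωₙs + ωₙ²: ωₙ = √28 ≈ 5.292 rad/s and ζ = 2/(2·√28) ≈ 0.1890.
ζωₙ = 2/2 = 1, so t_s ≈ 4/(ζωₙ) = 4/1 = 4 s.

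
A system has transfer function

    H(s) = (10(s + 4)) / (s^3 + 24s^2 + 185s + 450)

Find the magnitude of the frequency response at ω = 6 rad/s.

|H(j6)| ≈ 0.07319

Substitute s = j6: numerator = 40 + j60, denominator = -414 + j894.
|H(j6)| = |40 + j60| / |-414 + j894| = 72.111 / 985.21 ≈ 0.07319.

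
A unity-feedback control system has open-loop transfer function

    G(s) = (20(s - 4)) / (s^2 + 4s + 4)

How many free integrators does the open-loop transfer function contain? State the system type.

Type 0

The denominator has no factor of s at the origin — no free integrator — so this is a Type 0 system.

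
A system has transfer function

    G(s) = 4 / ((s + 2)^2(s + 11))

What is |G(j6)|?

|G(j6)| ≈ 0.007981

Substitute s = j6: numerator = 4, denominator = -496 + j72.
|G(j6)| = |4| / |-496 + j72| = 4 / 501.20 ≈ 0.007981.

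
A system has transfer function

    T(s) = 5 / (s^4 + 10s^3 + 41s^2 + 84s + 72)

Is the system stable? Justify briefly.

stable

The denominator s^4 + 10s^3 + 41s^2 + 84s + 72 factors as (s + 3)^2(s^2 + 4s + 8), giving poles at s = -3, -2 + 2j, -2 - 2j, -3.
Since all poles lie strictly in the left half-plane, the system is stable.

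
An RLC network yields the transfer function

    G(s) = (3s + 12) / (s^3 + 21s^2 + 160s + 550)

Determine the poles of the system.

The poles are the roots of the denominator s^3 + 21s^2 + 160s + 550 = 0.
Trying s = -11: the polynomial evaluates to 0, so (s + 11) is a factor.
Dividing out leaves s^2 + 10s + 50 = 0.
The quadratic formula then gives s = -5 ± 5j.

s = -5 + 5j, -5 - 5j, -11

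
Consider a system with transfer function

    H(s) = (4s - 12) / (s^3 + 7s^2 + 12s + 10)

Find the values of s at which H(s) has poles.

s = -1 ± j, -5

The poles are the roots of the denominator s^3 + 7s^2 + 12s + 10 = 0.
Trying s = -5: the polynomial evaluates to 0, so (s + 5) is a factor.
Dividing out leaves s^2 + 2s + 2 = 0.
The quadratic formula then gives s = -1 ± 1j.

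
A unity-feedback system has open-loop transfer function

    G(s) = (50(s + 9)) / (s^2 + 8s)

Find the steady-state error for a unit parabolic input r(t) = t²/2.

e_ss = ∞

G(s) has one pole at the origin.
This is a Type 1 system; Ka = lim_{s→0} s^2·G(s) = 0, so the steady-state error for a parabola input is infinite.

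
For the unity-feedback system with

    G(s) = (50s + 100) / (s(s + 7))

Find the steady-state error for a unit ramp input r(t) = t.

e_ss = 0.07000

G(s) has one pole at the origin.
This is a Type 1 system. Kv = lim_{s→0} s·G(s) = 100/7.
e_ss = 1/Kv = 1/(100/7) = 7/100 ≈ 0.07000.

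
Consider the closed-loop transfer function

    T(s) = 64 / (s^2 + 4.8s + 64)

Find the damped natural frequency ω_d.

Comparing s^2 + 4.8s + 64 to s^2 + 2ζωₙs + ωₙ²: ωₙ = 8 rad/s and ζ = 4.8/(2·8) = 0.3.
ζωₙ = 4.8/2 = 2.4, so ω_d = ωₙ√(1−ζ²) = √(ωₙ² − (ζωₙ)²) = √(64 − 2.4²) = √58.24 ≈ 7.632 rad/s.

ω_d ≈ 7.632 rad/s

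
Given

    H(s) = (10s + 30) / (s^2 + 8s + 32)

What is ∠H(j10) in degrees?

∠H(j10) ≈ -57.06°

At s = j10: numerator = 30 + j100, denominator = -68 + j80.
∠H = ∠num − ∠den = 73.301° − (130.36°) = -57.06°.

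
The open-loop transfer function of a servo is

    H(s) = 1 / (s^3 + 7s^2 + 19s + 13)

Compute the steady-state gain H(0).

H(0) = 1/13 ≈ 0.07692

Set s = 0: H(0) = (1) / (13) = 1/13.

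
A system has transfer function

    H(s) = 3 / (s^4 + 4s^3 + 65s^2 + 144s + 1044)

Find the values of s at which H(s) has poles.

s = 6j, -6j, -2 + 5j, -2 - 5j

The poles are the roots of the denominator s^4 + 4s^3 + 65s^2 + 144s + 1044 = 0.
No real roots exist; factor into two real quadratics: (s^2 + 36)(s^2 + 4s + 29) = 0.
Each quadratic gives a conjugate pair via the quadratic formula.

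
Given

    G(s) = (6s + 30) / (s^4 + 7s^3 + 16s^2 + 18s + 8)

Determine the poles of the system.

s = -1 + j, -1 - j, -1, -4

The poles are the roots of the denominator s^4 + 7s^3 + 16s^2 + 18s + 8 = 0.
Trying s = -1: the polynomial evaluates to 0, so (s + 1) is a factor.
Dividing out leaves s^3 + 6s^2 + 10s + 8 = 0.
This factors further as (s^2 + 2s + 2)(s + 4) = 0.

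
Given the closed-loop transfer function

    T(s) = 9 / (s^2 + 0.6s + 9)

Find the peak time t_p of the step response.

Comparing s^2 + 0.6s + 9 to s^2 + 2ζωₙs + ωₙ²: ωₙ = 3 rad/s and ζ = 0.6/(2·3) = 0.1.
ζωₙ = 0.6/2 = 0.3, so ω_d = ωₙ√(1−ζ²) = √(ωₙ² − (ζωₙ)²) = √(9 − 0.3²) = √8.91 ≈ 2.985 rad/s.
t_p = π/ω_d = π/2.985 ≈ 1.052 s.

t_p ≈ 1.052 s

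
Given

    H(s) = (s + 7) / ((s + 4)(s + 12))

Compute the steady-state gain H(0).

At s = 0 each factor (s + a) contributes a and each (s^2 + bs + c) contributes c.
H(0) = 1·(7) / ((4) · (12)) = 7/48 = 7/48.

H(0) = 7/48 ≈ 0.1458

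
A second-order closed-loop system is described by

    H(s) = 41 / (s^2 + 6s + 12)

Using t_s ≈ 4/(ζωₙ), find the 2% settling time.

Comparing s^2 + 6s + 12 to s^2 + 2ζωₙs + ωₙ²: ωₙ = √12 ≈ 3.464 rad/s and ζ = 6/(2·√12) ≈ 0.8660.
ζωₙ = 6/2 = 3, so t_s ≈ 4/(ζωₙ) = 4/3 ≈ 1.333 s.

t_s ≈ 1.333 s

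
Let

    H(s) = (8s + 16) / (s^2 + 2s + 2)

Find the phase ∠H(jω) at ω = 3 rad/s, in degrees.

At s = j3: numerator = 16 + j24, denominator = -7 + j6.
∠H = ∠num − ∠den = 56.310° − (139.40°) = -83.09°.

∠H(j3) ≈ -83.09°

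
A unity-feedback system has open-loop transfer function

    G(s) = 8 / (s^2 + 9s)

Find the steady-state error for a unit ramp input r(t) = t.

G(s) has one pole at the origin.
This is a Type 1 system. Kv = lim_{s→0} s·G(s) = 8/9.
e_ss = 1/Kv = 1/(8/9) = 9/8 ≈ 1.125.

e_ss = 1.125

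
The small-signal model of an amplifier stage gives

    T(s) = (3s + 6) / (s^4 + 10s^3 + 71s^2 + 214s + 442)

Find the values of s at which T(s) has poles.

s = -3 + 5j, -3 - 5j, -2 + 3j, -2 - 3j

The poles are the roots of the denominator s^4 + 10s^3 + 71s^2 + 214s + 442 = 0.
No real roots exist; factor into two real quadratics: (s^2 + 6s + 34)(s^2 + 4s + 13) = 0.
Each quadratic gives a conjugate pair via the quadratic formula.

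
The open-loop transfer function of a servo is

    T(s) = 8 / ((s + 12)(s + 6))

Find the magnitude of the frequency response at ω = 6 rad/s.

|T(j6)| ≈ 0.07027

Substitute s = j6: numerator = 8, denominator = 36 + j108.
|T(j6)| = |8| / |36 + j108| = 8 / 113.84 ≈ 0.07027.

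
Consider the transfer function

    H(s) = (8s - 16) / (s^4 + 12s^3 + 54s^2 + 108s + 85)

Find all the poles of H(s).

s = -4 + j, -4 - j, -2 + j, -2 - j

The poles are the roots of the denominator s^4 + 12s^3 + 54s^2 + 108s + 85 = 0.
No real roots exist; factor into two real quadratics: (s^2 + 8s + 17)(s^2 + 4s + 5) = 0.
Each quadratic gives a conjugate pair via the quadratic formula.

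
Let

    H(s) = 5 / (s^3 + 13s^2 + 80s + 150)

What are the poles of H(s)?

s = -5 ± 5j, -3

The poles are the roots of the denominator s^3 + 13s^2 + 80s + 150 = 0.
Trying s = -3: the polynomial evaluates to 0, so (s + 3) is a factor.
Dividing out leaves s^2 + 10s + 50 = 0.
The quadratic formula then gives s = -5 ± 5j.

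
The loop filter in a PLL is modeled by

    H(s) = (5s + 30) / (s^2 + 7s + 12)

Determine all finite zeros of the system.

s = -6

Set the numerator to zero: 5s + 30 = 0, i.e. 5·(s + 6) = 0.
So s = -6.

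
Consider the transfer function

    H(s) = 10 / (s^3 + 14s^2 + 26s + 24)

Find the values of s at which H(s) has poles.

The poles are the roots of the denominator s^3 + 14s^2 + 26s + 24 = 0.
Trying s = -12: the polynomial evaluates to 0, so (s + 12) is a factor.
Dividing out leaves s^2 + 2s + 2 = 0.
The quadratic formula then gives s = -1 ± 1j.

s = -1 ± j, -12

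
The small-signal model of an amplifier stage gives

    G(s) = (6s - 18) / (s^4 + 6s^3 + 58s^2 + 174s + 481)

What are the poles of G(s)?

s = -1 ± 6j, -2 ± 3j

The poles are the roots of the denominator s^4 + 6s^3 + 58s^2 + 174s + 481 = 0.
No real roots exist; factor into two real quadratics: (s^2 + 2s + 37)(s^2 + 4s + 13) = 0.
Each quadratic gives a conjugate pair via the quadratic formula.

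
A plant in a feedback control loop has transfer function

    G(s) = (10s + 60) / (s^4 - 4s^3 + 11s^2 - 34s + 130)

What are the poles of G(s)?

The poles are the roots of the denominator s^4 - 4s^3 + 11s^2 - 34s + 130 = 0.
No real roots exist; factor into two real quadratics: (s^2 + 2s + 10)(s^2 - 6s + 13) = 0.
Each quadratic gives a conjugate pair via the quadratic formula.

s = -1 + 3j, -1 - 3j, 3 + 2j, 3 - 2j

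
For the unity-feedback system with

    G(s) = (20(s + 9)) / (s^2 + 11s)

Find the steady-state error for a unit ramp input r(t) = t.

G(s) has one pole at the origin.
This is a Type 1 system. Kv = lim_{s→0} s·G(s) = 180/11.
e_ss = 1/Kv = 1/(180/11) = 11/180 ≈ 0.06111.

e_ss = 0.06111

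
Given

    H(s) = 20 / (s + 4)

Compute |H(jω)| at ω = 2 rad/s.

Substitute s = j2: numerator = 20, denominator = 4 + j2.
|H(j2)| = |20| / |4 + j2| = 20 / 4.4721 ≈ 4.472.

|H(j2)| ≈ 4.472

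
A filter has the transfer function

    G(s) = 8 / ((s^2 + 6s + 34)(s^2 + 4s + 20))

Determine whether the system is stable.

The poles can be read from the denominator factors: s = -3 + 5j, -3 - 5j, -2 + 4j, -2 - 4j.
Since all poles lie strictly in the left half-plane, the system is stable.

stable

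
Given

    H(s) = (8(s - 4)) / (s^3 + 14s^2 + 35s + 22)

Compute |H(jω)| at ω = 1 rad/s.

|H(j1)| ≈ 0.9444

Substitute s = j1: numerator = -32 + j8, denominator = 8 + j34.
|H(j1)| = |-32 + j8| / |8 + j34| = 32.985 / 34.928 ≈ 0.9444.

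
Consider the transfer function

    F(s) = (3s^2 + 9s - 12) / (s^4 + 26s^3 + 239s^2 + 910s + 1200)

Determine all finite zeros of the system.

s = 1, -4

Set the numerator to zero: 3s^2 + 9s - 12 = 0, i.e. 3·(s^2 + 3s - 4) = 0.
Factoring: (s - 1)(s + 4) = 0.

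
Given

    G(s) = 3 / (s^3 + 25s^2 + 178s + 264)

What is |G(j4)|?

Substitute s = j4: numerator = 3, denominator = -136 + j648.
|G(j4)| = |3| / |-136 + j648| = 3 / 662.12 ≈ 0.004531.

|G(j4)| ≈ 0.004531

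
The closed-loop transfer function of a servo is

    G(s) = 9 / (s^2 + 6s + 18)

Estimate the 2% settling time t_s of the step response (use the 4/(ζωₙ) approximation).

Comparing s^2 + 6s + 18 to s^2 + 2ζωₙs + ωₙ²: ωₙ = √18 ≈ 4.243 rad/s and ζ = 6/(2·√18) ≈ 0.7071.
ζωₙ = 6/2 = 3, so t_s ≈ 4/(ζωₙ) = 4/3 ≈ 1.333 s.

t_s ≈ 1.333 s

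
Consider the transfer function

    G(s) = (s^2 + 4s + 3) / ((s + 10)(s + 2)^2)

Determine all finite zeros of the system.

s = -1, -3

Set the numerator to zero: s^2 + 4s + 3 = 0.
Factoring: (s + 1)(s + 3) = 0.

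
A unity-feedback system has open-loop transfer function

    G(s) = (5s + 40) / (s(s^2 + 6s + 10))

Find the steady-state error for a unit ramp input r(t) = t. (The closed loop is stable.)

e_ss = 0.2500

G(s) has one pole at the origin.
This is a Type 1 system. Kv = lim_{s→0} s·G(s) = 40/10 = 4.
e_ss = 1/Kv = 1/(4) = 1/4 ≈ 0.2500.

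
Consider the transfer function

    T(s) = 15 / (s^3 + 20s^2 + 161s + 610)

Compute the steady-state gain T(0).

T(0) = 3/122 ≈ 0.02459

Set s = 0: T(0) = (15) / (610) = 3/122.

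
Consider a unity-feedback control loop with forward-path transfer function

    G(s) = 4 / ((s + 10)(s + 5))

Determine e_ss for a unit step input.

G(s) has no poles at the origin.
This is a Type 0 system. Kp = lim_{s→0} G(s) = 4/50 = 2/25.
e_ss = 1/(1 + Kp) = 1/(1 + 2/25) = 25/27 ≈ 0.9259.

e_ss = 0.9259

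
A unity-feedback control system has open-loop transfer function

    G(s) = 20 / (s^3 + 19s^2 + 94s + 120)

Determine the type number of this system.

Type 0

The denominator has no factor of s at the origin — no free integrator — so this is a Type 0 system.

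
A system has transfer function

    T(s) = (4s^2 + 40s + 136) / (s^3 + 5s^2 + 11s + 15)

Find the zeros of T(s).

s = -5 + 3j, -5 - 3j

Set the numerator to zero: 4s^2 + 40s + 136 = 0, i.e. 4·(s^2 + 10s + 34) = 0.
Factoring: (s^2 + 10s + 34) = 0.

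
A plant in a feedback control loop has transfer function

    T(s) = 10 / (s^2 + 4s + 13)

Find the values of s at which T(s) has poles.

s = -2 + 3j, -2 - 3j

The poles are the roots of the denominator s^2 + 4s + 13 = 0.
Using the quadratic formula: s = (-4 ± √(-36))/2 = -2 ± 3j.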